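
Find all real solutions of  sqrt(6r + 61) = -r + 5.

r = -2

Square both sides: 6r + 61 = (-r + 5)^2.
Expand and rearrange: r^2 - 16r - 36 = 0.
Solving gives r = 18 or r = -2.
Check each candidate in the original equation:
  r = 18: sqrt(169) = 13, while -r + 5 = -13 — extraneous.
  r = -2: sqrt(49) = 7, while -r + 5 = 7 — valid.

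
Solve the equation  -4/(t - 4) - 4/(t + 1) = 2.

Multiply both sides by (t - 4)(t + 1):
-4(t + 1) - 4(t - 4) = 2(t - 4)(t + 1).
Expand and collect terms: 2t^2 + 2t - 20 = 0.
By the quadratic formula, t = (-2 +/- sqrt(164)) / 4, so t ~= 2.7016 or t ~= -3.7016.
Neither value makes a denominator zero (t != 4, t != -1), so both are valid.

t = -3.7016 or t = 2.7016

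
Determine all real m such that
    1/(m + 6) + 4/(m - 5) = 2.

m = -5.5795 or m = 7.0795

Multiply both sides by (m + 6)(m - 5):
(m - 5) + 4(m + 6) = 2(m + 6)(m - 5).
Expand and collect terms: 2m^2 - 3m - 79 = 0.
By the quadratic formula, m = (3 +/- sqrt(641)) / 4, so m ~= 7.0795 or m ~= -5.5795.
Neither value makes a denominator zero (m != -6, m != 5), so both are valid.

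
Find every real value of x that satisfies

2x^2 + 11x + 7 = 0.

Discriminant: (11)^2 - 4*2*7 = 65.
Quadratic formula: x = (-11 +/- sqrt(65)) / 4.
So x = -11/4 + sqrt(65)/4 ~= -0.7344 or x = -11/4 - sqrt(65)/4 ~= -4.7656.

x = -4.7656 or x = -0.7344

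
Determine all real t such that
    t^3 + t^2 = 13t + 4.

t = -4 or t = -0.3028 or t = 3.3028

Rearrange: t^3 + t^2 - 13t - 4 = 0.
Possible rational roots are divisors of -4. Testing t = -4 gives 0, so (t + 4) is a factor.
Divide: t^3 + t^2 - 13t - 4 = (t + 4)(t^2 - 3t - 1).
Apply the quadratic formula to t^2 - 3t - 1 = 0: t = (3 +/- sqrt(13))/2, i.e. t ~= 3.3028 or t ~= -0.3028.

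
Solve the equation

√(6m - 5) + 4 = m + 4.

Isolate the radical: √(6m - 5) = m.
Square both sides: 6m - 5 = (m)².
Expand and rearrange: m² - 6m + 5 = 0.
Solving gives m = 5 or m = 1.
Check each candidate in the original equation:
  m = 5: √(25) = 5, while m = 5 — valid.
  m = 1: √(1) = 1, while m = 1 — valid.

m = 1 or m = 5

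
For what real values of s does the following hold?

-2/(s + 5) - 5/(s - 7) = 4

Multiply both sides by (s + 5)(s - 7):
-2(s - 7) - 5(s + 5) = 4(s + 5)(s - 7).
Expand and collect terms: 4s² - s - 129 = 0.
By the quadratic formula, s = (1 ± √2065) / 8, so s ≈ 5.8053 or s ≈ -5.5553.
Neither value makes a denominator zero (s ≠ -5, s ≠ 7), so both are valid.

s = -5.5553 or s = 5.8053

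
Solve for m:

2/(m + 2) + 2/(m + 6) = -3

m = -6.7749 or m = -2.5585

Multiply both sides by (m + 2)(m + 6):
2(m + 6) + 2(m + 2) = -3(m + 2)(m + 6).
Expand and collect terms: -3m² - 28m - 52 = 0.
By the quadratic formula, m = (28 ± √160) / -6, so m ≈ -6.7749 or m ≈ -2.5585.
Neither value makes a denominator zero (m ≠ -2, m ≠ -6), so both are valid.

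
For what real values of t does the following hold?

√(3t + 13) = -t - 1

t = -3

Square both sides: 3t + 13 = (-t - 1)².
Expand and rearrange: t² - t - 12 = 0.
Solving gives t = 4 or t = -3.
Check each candidate in the original equation:
  t = 4: √(25) = 5, while -t - 1 = -5 — extraneous.
  t = -3: √(4) = 2, while -t - 1 = 2 — valid.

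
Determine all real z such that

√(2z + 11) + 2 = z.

z = 7

Isolate the radical: √(2z + 11) = z - 2.
Square both sides: 2z + 11 = (z - 2)².
Expand and rearrange: z² - 6z - 7 = 0.
Solving gives z = 7 or z = -1.
Check each candidate in the original equation:
  z = 7: √(25) = 5, while z - 2 = 5 — valid.
  z = -1: √(9) = 3, while z - 2 = -3 — extraneous.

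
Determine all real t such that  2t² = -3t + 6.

t = -2.6375 or t = 1.1375

Rearrange to standard form: 2t² + 3t - 6 = 0.
Discriminant: (3)² − 4·2·(-6) = 57.
Quadratic formula: t = (-3 ± √57) / 4.
So t = -3/4 + √(57)/4 ≈ 1.1375 or t = -√(57)/4 - 3/4 ≈ -2.6375.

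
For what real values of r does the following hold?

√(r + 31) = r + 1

Square both sides: r + 31 = (r + 1)².
Expand and rearrange: r² + r - 30 = 0.
Solving gives r = 5 or r = -6.
Check each candidate in the original equation:
  r = 5: √(36) = 6, while r + 1 = 6 — valid.
  r = -6: √(25) = 5, while r + 1 = -5 — extraneous.

r = 5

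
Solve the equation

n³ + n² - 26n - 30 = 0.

n = -5 or n = -1.1623 or n = 5.1623

Possible rational roots are divisors of -30. Testing n = -5 gives 0, so (n + 5) is a factor.
Divide: n³ + n² - 26n - 30 = (n + 5)(n² - 4n - 6).
Apply the quadratic formula to n² - 4n - 6 = 0: n = (4 ± √40)/2, i.e. n ≈ 5.1623 or n ≈ -1.1623.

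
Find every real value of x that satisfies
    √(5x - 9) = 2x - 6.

Square both sides: 5x - 9 = (2x - 6)².
Expand and rearrange: 4x² - 29x + 45 = 0.
Solving gives x = 5 or x = 2.25.
Check each candidate in the original equation:
  x = 5: √(16) = 4, while 2x - 6 = 4 — valid.
  x = 2.25: √(2.25) = 1.5, while 2x - 6 = -1.5 — extraneous.

x = 5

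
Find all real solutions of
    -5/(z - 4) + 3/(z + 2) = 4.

Multiply both sides by (z - 4)(z + 2):
-5(z + 2) + 3(z - 4) = 4(z - 4)(z + 2).
Expand and collect terms: 4z² - 6z - 10 = 0.
Factor or apply the quadratic formula: z = 2.5 or z = -1.
Neither value makes a denominator zero (z ≠ 4, z ≠ -2), so both are valid.

z = -1 or z = 2.5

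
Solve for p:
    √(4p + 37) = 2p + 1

p = 3

Square both sides: 4p + 37 = (2p + 1)².
Expand and rearrange: 4p² - 36 = 0.
Solving gives p = 3 or p = -3.
Check each candidate in the original equation:
  p = 3: √(49) = 7, while 2p + 1 = 7 — valid.
  p = -3: √(25) = 5, while 2p + 1 = -5 — extraneous.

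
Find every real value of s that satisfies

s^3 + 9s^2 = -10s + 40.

s = -6.5311 or s = -4 or s = 1.5311

Rearrange: s^3 + 9s^2 + 10s - 40 = 0.
Possible rational roots are divisors of -40. Testing s = -4 gives 0, so (s + 4) is a factor.
Divide: s^3 + 9s^2 + 10s - 40 = (s + 4)(s^2 + 5s - 10).
Apply the quadratic formula to s^2 + 5s - 10 = 0: s = (-5 +/- sqrt(65))/2, i.e. s ~= 1.5311 or s ~= -6.5311.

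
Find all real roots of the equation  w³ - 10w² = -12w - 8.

Rearrange: w³ - 10w² + 12w + 8 = 0.
Possible rational roots are divisors of 8. Testing w = 2 gives 0, so (w - 2) is a factor.
Divide: w³ - 10w² + 12w + 8 = (w - 2)(w² - 8w - 4).
Apply the quadratic formula to w² - 8w - 4 = 0: w = (8 ± √80)/2, i.e. w ≈ 8.4721 or w ≈ -0.4721.

w = -0.4721 or w = 2 or w = 8.4721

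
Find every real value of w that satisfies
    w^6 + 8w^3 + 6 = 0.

Let u = w^3. The equation becomes u^2 + 8u + 6 = 0.
By the quadratic formula, u = -4 + sqrt(10) or u = -4 - sqrt(10).
w^3 = -4 + sqrt(10) gives w = -(4 - sqrt(10))^(1/3) ~= -0.9427.
w^3 = -4 - sqrt(10) gives w = -(sqrt(10) + 4)^(1/3) ~= -1.9276.

w = -1.9276 or w = -0.9427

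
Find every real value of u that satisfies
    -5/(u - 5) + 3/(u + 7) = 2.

u = -5 or u = 2

Multiply both sides by (u - 5)(u + 7):
-5(u + 7) + 3(u - 5) = 2(u - 5)(u + 7).
Expand and collect terms: 2u^2 + 6u - 20 = 0.
Factor or apply the quadratic formula: u = 2 or u = -5.
Neither value makes a denominator zero (u != 5, u != -7), so both are valid.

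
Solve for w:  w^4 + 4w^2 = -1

No real solutions.

Let u = w^2. The equation becomes u^2 + 4u + 1 = 0.
By the quadratic formula, u = -2 + sqrt(3) or u = -2 - sqrt(3).
w^2 = -2 + sqrt(3) < 0 has no real solution.
w^2 = -2 - sqrt(3) < 0 has no real solution.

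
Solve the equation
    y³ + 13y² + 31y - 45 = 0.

y = -9 or y = -5 or y = 1

Possible rational roots are divisors of -45. Testing y = -5 gives 0, so (y + 5) is a factor.
Divide: y³ + 13y² + 31y - 45 = (y + 5)(y² + 8y - 9).
Factor the quadratic: y = 1 or y = -9.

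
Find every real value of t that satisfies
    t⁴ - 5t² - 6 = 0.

Let u = t². The equation becomes u² - 5u - 6 = 0.
Factor: (u - 6)(u + 1) = 0, so u = 6 or u = -1.
t² = 6 gives t = ±√(6) ≈ ±2.4495.
t² = -1 < 0 has no real solution.

t = -2.4495 or t = 2.4495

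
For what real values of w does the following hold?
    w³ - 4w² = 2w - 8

w = -1.4142 or w = 1.4142 or w = 4

Rearrange: w³ - 4w² - 2w + 8 = 0.
Possible rational roots are divisors of 8. Testing w = 4 gives 0, so (w - 4) is a factor.
Divide: w³ - 4w² - 2w + 8 = (w - 4)(w² - 2).
Apply the quadratic formula to w² - 2 = 0: w = (0 ± √8)/2, i.e. w ≈ 1.4142 or w ≈ -1.4142.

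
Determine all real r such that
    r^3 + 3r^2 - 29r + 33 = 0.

Possible rational roots are divisors of 33. Testing r = 3 gives 0, so (r - 3) is a factor.
Divide: r^3 + 3r^2 - 29r + 33 = (r - 3)(r^2 + 6r - 11).
Apply the quadratic formula to r^2 + 6r - 11 = 0: r = (-6 +/- sqrt(80))/2, i.e. r ~= 1.4721 or r ~= -7.4721.

r = -7.4721 or r = 1.4721 or r = 3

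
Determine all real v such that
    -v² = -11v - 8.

v = -0.6847 or v = 11.6847

Rearrange to standard form: -v² + 11v + 8 = 0.
Discriminant: (11)² − 4·(-1)·8 = 153.
Quadratic formula: v = (-11 ± √153) / (-2).
So v = 11/2 - 3·√(17)/2 ≈ -0.6847 or v = 11/2 + 3·√(17)/2 ≈ 11.6847.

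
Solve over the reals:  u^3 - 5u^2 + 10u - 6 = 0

u = 1

Possible rational roots are divisors of -6. Testing u = 1 gives 0, so (u - 1) is a factor.
Divide: u^3 - 5u^2 + 10u - 6 = (u - 1)(u^2 - 4u + 6).
The quadratic u^2 - 4u + 6 has discriminant -8 < 0, so no further real roots.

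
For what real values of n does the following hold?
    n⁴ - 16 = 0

n = -2 or n = 2

Let u = n². The equation becomes u² - 16 = 0.
Factor: (u - 4)(u + 4) = 0, so u = 4 or u = -4.
n² = 4 gives n = ±2.
n² = -4 < 0 has no real solution.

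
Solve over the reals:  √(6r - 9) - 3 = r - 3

r = 3

Isolate the radical: √(6r - 9) = r.
Square both sides: 6r - 9 = (r)².
Expand and rearrange: r² - 6r + 9 = 0.
This gives the repeated root r = 3.
Check in the original equation:
  r = 3: √(9) = 3, while r = 3 — valid.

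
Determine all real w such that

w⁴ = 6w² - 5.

Let u = w². The equation becomes u² - 6u + 5 = 0.
Factor: (u - 1)(u - 5) = 0, so u = 1 or u = 5.
w² = 1 gives w = ±1.
w² = 5 gives w = ±√(5) ≈ ±2.2361.

w = -2.2361 or w = -1 or w = 1 or w = 2.2361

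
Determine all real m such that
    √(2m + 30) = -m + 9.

m = 3

Square both sides: 2m + 30 = (-m + 9)².
Expand and rearrange: m² - 20m + 51 = 0.
Solving gives m = 17 or m = 3.
Check each candidate in the original equation:
  m = 17: √(64) = 8, while -m + 9 = -8 — extraneous.
  m = 3: √(36) = 6, while -m + 9 = 6 — valid.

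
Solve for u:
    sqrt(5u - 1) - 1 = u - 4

Isolate the radical: sqrt(5u - 1) = u - 3.
Square both sides: 5u - 1 = (u - 3)^2.
Expand and rearrange: u^2 - 11u + 10 = 0.
Solving gives u = 10 or u = 1.
Check each candidate in the original equation:
  u = 10: sqrt(49) = 7, while u - 3 = 7 — valid.
  u = 1: sqrt(4) = 2, while u - 3 = -2 — extraneous.

u = 10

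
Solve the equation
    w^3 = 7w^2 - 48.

Rearrange: w^3 - 7w^2 + 48 = 0.
Possible rational roots are divisors of 48. Testing w = 4 gives 0, so (w - 4) is a factor.
Divide: w^3 - 7w^2 + 48 = (w - 4)(w^2 - 3w - 12).
Apply the quadratic formula to w^2 - 3w - 12 = 0: w = (3 +/- sqrt(57))/2, i.e. w ~= 5.2749 or w ~= -2.2749.

w = -2.2749 or w = 4 or w = 5.2749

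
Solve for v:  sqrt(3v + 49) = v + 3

v = 5

Square both sides: 3v + 49 = (v + 3)^2.
Expand and rearrange: v^2 + 3v - 40 = 0.
Solving gives v = 5 or v = -8.
Check each candidate in the original equation:
  v = 5: sqrt(64) = 8, while v + 3 = 8 — valid.
  v = -8: sqrt(25) = 5, while v + 3 = -5 — extraneous.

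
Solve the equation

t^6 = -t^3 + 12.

Let u = t^3. The equation becomes u^2 + u - 12 = 0.
Factor: (u + 4)(u - 3) = 0, so u = -4 or u = 3.
t^3 = -4 gives t = -(4)^(1/3) ~= -1.5874.
t^3 = 3 gives t = (3)^(1/3) ~= 1.4422.

t = -1.5874 or t = 1.4422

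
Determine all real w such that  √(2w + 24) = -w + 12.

Square both sides: 2w + 24 = (-w + 12)².
Expand and rearrange: w² - 26w + 120 = 0.
Solving gives w = 20 or w = 6.
Check each candidate in the original equation:
  w = 20: √(64) = 8, while -w + 12 = -8 — extraneous.
  w = 6: √(36) = 6, while -w + 12 = 6 — valid.

w = 6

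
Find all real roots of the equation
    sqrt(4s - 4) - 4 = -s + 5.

Isolate the radical: sqrt(4s - 4) = -s + 9.
Square both sides: 4s - 4 = (-s + 9)^2.
Expand and rearrange: s^2 - 22s + 85 = 0.
Solving gives s = 17 or s = 5.
Check each candidate in the original equation:
  s = 17: sqrt(64) = 8, while -s + 9 = -8 — extraneous.
  s = 5: sqrt(16) = 4, while -s + 9 = 4 — valid.

s = 5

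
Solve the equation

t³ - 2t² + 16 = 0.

Possible rational roots are divisors of 16. Testing t = -2 gives 0, so (t + 2) is a factor.
Divide: t³ - 2t² + 16 = (t + 2)(t² - 4t + 8).
The quadratic t² - 4t + 8 has discriminant -16 < 0, so no further real roots.

t = -2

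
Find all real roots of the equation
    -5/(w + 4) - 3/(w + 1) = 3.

w = -6.0756 or w = -1.5911

Multiply both sides by (w + 4)(w + 1):
-5(w + 1) - 3(w + 4) = 3(w + 4)(w + 1).
Expand and collect terms: 3w² + 23w + 29 = 0.
By the quadratic formula, w = (-23 ± √181) / 6, so w ≈ -1.5911 or w ≈ -6.0756.
Neither value makes a denominator zero (w ≠ -4, w ≠ -1), so both are valid.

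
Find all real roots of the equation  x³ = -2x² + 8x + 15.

Rearrange: x³ + 2x² - 8x - 15 = 0.
Possible rational roots are divisors of -15. Testing x = -3 gives 0, so (x + 3) is a factor.
Divide: x³ + 2x² - 8x - 15 = (x + 3)(x² - x - 5).
Apply the quadratic formula to x² - x - 5 = 0: x = (1 ± √21)/2, i.e. x ≈ 2.7913 or x ≈ -1.7913.

x = -3 or x = -1.7913 or x = 2.7913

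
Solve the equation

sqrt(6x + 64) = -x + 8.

Square both sides: 6x + 64 = (-x + 8)^2.
Expand and rearrange: x^2 - 22x = 0.
Solving gives x = 22 or x = 0.
Check each candidate in the original equation:
  x = 22: sqrt(196) = 14, while -x + 8 = -14 — extraneous.
  x = 0: sqrt(64) = 8, while -x + 8 = 8 — valid.

x = 0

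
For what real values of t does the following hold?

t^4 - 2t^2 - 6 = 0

t = -1.9094 or t = 1.9094

Let u = t^2. The equation becomes u^2 - 2u - 6 = 0.
By the quadratic formula, u = 1 + sqrt(7) or u = 1 - sqrt(7).
t^2 = 1 + sqrt(7) gives t = +/-sqrt(1 + sqrt(7)) ~= +/-1.9094.
t^2 = 1 - sqrt(7) < 0 has no real solution.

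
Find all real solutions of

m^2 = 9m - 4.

m = 0.4689 or m = 8.5311

Rearrange to standard form: m^2 - 9m + 4 = 0.
Discriminant: (-9)^2 - 4*1*4 = 65.
Quadratic formula: m = (9 +/- sqrt(65)) / 2.
So m = sqrt(65)/2 + 9/2 ~= 8.5311 or m = 9/2 - sqrt(65)/2 ~= 0.4689.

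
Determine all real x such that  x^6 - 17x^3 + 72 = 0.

x = 2 or x = 2.0801

Let u = x^3. The equation becomes u^2 - 17u + 72 = 0.
Factor: (u - 8)(u - 9) = 0, so u = 8 or u = 9.
x^3 = 8 gives x = 2.
x^3 = 9 gives x = (9)^(1/3) ~= 2.0801.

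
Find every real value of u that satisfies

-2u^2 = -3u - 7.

Rearrange to standard form: -2u^2 + 3u + 7 = 0.
Discriminant: (3)^2 - 4*(-2)*7 = 65.
Quadratic formula: u = (-3 +/- sqrt(65)) / (-4).
So u = 3/4 - sqrt(65)/4 ~= -1.2656 or u = 3/4 + sqrt(65)/4 ~= 2.7656.

u = -1.2656 or u = 2.7656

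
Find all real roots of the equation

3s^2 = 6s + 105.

s = -5 or s = 7

Bring every term to one side: 3s^2 - 6s - 105 = 0.
Factor: 3(s + 5)(s - 7) = 0.
So s = -5 or s = 7.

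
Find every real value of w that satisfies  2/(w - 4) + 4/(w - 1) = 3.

w = 2 or w = 5

Multiply both sides by (w - 4)(w - 1):
2(w - 1) + 4(w - 4) = 3(w - 4)(w - 1).
Expand and collect terms: 3w² - 21w + 30 = 0.
Factor or apply the quadratic formula: w = 5 or w = 2.
Neither value makes a denominator zero (w ≠ 4, w ≠ 1), so both are valid.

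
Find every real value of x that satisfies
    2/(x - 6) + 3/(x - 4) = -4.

x = 3.0941 or x = 5.6559

Multiply both sides by (x - 6)(x - 4):
2(x - 4) + 3(x - 6) = -4(x - 6)(x - 4).
Expand and collect terms: -4x^2 + 35x - 70 = 0.
By the quadratic formula, x = (-35 +/- sqrt(105)) / -8, so x ~= 3.0941 or x ~= 5.6559.
Neither value makes a denominator zero (x != 6, x != 4), so both are valid.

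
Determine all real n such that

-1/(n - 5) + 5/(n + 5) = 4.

Multiply both sides by (n - 5)(n + 5):
-(n + 5) + 5(n - 5) = 4(n - 5)(n + 5).
Expand and collect terms: 4n² - 4n - 70 = 0.
By the quadratic formula, n = (4 ± √1136) / 8, so n ≈ 4.7131 or n ≈ -3.7131.
Neither value makes a denominator zero (n ≠ 5, n ≠ -5), so both are valid.

n = -3.7131 or n = 4.7131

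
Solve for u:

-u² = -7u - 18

u = -2 or u = 9

Bring every term to one side: -u² + 7u + 18 = 0.
Factor: -1(u - 9)(u + 2) = 0.
So u = 9 or u = -2.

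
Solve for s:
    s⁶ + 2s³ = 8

s = -1.5874 or s = 1.2599

Let u = s³. The equation becomes u² + 2u - 8 = 0.
Factor: (u - 2)(u + 4) = 0, so u = 2 or u = -4.
s³ = 2 gives s = ∛(2) ≈ 1.2599.
s³ = -4 gives s = -∛(4) ≈ -1.5874.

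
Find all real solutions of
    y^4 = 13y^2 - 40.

Let u = y^2. The equation becomes u^2 - 13u + 40 = 0.
Factor: (u - 8)(u - 5) = 0, so u = 8 or u = 5.
y^2 = 8 gives y = +/-2*sqrt(2) ~= +/-2.8284.
y^2 = 5 gives y = +/-sqrt(5) ~= +/-2.2361.

y = -2.8284 or y = -2.2361 or y = 2.2361 or y = 2.8284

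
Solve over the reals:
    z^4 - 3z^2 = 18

Let u = z^2. The equation becomes u^2 - 3u - 18 = 0.
Factor: (u + 3)(u - 6) = 0, so u = -3 or u = 6.
z^2 = -3 < 0 has no real solution.
z^2 = 6 gives z = +/-sqrt(6) ~= +/-2.4495.

z = -2.4495 or z = 2.4495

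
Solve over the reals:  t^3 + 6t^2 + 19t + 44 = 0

Possible rational roots are divisors of 44. Testing t = -4 gives 0, so (t + 4) is a factor.
Divide: t^3 + 6t^2 + 19t + 44 = (t + 4)(t^2 + 2t + 11).
The quadratic t^2 + 2t + 11 has discriminant -40 < 0, so no further real roots.

t = -4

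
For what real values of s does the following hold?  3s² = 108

s = -6 or s = 6

Bring every term to one side: 3s² - 108 = 0.
Factor: 3(s + 6)(s - 6) = 0.
So s = -6 or s = 6.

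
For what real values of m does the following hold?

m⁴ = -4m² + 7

m = -1.1474 or m = 1.1474

Let u = m². The equation becomes u² + 4u - 7 = 0.
By the quadratic formula, u = -2 + √(11) or u = -√(11) - 2.
m² = -2 + √(11) gives m = ±√(-2 + √(11)) ≈ ±1.1474.
m² = -√(11) - 2 < 0 has no real solution.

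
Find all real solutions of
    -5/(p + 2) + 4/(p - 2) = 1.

p = -5.217 or p = 4.217

Multiply both sides by (p + 2)(p - 2):
-5(p - 2) + 4(p + 2) = (p + 2)(p - 2).
Expand and collect terms: p² + p - 22 = 0.
By the quadratic formula, p = (-1 ± √89) / 2, so p ≈ 4.217 or p ≈ -5.217.
Neither value makes a denominator zero (p ≠ -2, p ≠ 2), so both are valid.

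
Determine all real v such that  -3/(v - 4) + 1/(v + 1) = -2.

Multiply both sides by (v - 4)(v + 1):
-3(v + 1) + (v - 4) = -2(v - 4)(v + 1).
Expand and collect terms: -2v^2 + 8v + 15 = 0.
By the quadratic formula, v = (-8 +/- sqrt(184)) / -4, so v ~= -1.3912 or v ~= 5.3912.
Neither value makes a denominator zero (v != 4, v != -1), so both are valid.

v = -1.3912 or v = 5.3912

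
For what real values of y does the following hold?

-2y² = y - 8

y = -2.2656 or y = 1.7656

Rearrange to standard form: -2y² - y + 8 = 0.
Discriminant: (-1)² − 4·(-2)·8 = 65.
Quadratic formula: y = (1 ± √65) / (-4).
So y = -√(65)/4 - 1/4 ≈ -2.2656 or y = -1/4 + √(65)/4 ≈ 1.7656.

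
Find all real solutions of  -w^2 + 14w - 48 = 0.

w = 6 or w = 8

Factor: -1(w - 8)(w - 6) = 0.
So w = 8 or w = 6.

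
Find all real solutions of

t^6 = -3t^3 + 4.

t = -1.5874 or t = 1

Let u = t^3. The equation becomes u^2 + 3u - 4 = 0.
Factor: (u - 1)(u + 4) = 0, so u = 1 or u = -4.
t^3 = 1 gives t = 1.
t^3 = -4 gives t = -(4)^(1/3) ~= -1.5874.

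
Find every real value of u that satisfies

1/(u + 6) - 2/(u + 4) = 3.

u = -5.3333 or u = -5

Multiply both sides by (u + 6)(u + 4):
(u + 4) - 2(u + 6) = 3(u + 6)(u + 4).
Expand and collect terms: 3u^2 + 31u + 80 = 0.
Factor or apply the quadratic formula: u = -5 or u = -5.3333.
Neither value makes a denominator zero (u != -6, u != -4), so both are valid.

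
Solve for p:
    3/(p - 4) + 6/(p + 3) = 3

Multiply both sides by (p - 4)(p + 3):
3(p + 3) + 6(p - 4) = 3(p - 4)(p + 3).
Expand and collect terms: 3p^2 - 12p - 21 = 0.
By the quadratic formula, p = (12 +/- sqrt(396)) / 6, so p ~= 5.3166 or p ~= -1.3166.
Neither value makes a denominator zero (p != 4, p != -3), so both are valid.

p = -1.3166 or p = 5.3166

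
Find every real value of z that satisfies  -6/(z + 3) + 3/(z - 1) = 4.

Multiply both sides by (z + 3)(z - 1):
-6(z - 1) + 3(z + 3) = 4(z + 3)(z - 1).
Expand and collect terms: 4z^2 + 11z - 27 = 0.
By the quadratic formula, z = (-11 +/- sqrt(553)) / 8, so z ~= 1.5645 or z ~= -4.3145.
Neither value makes a denominator zero (z != -3, z != 1), so both are valid.

z = -4.3145 or z = 1.5645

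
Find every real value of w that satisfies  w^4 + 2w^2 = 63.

w = -2.6458 or w = 2.6458

Let u = w^2. The equation becomes u^2 + 2u - 63 = 0.
Factor: (u + 9)(u - 7) = 0, so u = -9 or u = 7.
w^2 = -9 < 0 has no real solution.
w^2 = 7 gives w = +/-sqrt(7) ~= +/-2.6458.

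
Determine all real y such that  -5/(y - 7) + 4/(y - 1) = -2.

Multiply both sides by (y - 7)(y - 1):
-5(y - 1) + 4(y - 7) = -2(y - 7)(y - 1).
Expand and collect terms: -2y² + 17y + 9 = 0.
Factor or apply the quadratic formula: y = -0.5 or y = 9.
Neither value makes a denominator zero (y ≠ 7, y ≠ 1), so both are valid.

y = -0.5 or y = 9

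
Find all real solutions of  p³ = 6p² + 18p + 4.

p = -2 or p = -0.2426 or p = 8.2426

Rearrange: p³ - 6p² - 18p - 4 = 0.
Possible rational roots are divisors of -4. Testing p = -2 gives 0, so (p + 2) is a factor.
Divide: p³ - 6p² - 18p - 4 = (p + 2)(p² - 8p - 2).
Apply the quadratic formula to p² - 8p - 2 = 0: p = (8 ± √72)/2, i.e. p ≈ 8.2426 or p ≈ -0.2426.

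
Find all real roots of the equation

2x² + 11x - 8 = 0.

x = -6.1504 or x = 0.6504

Discriminant: (11)² − 4·2·(-8) = 185.
Quadratic formula: x = (-11 ± √185) / 4.
So x = -11/4 + √(185)/4 ≈ 0.6504 or x = -√(185)/4 - 11/4 ≈ -6.1504.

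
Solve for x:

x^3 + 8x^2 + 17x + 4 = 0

x = -4 or x = -3.7321 or x = -0.2679

Possible rational roots are divisors of 4. Testing x = -4 gives 0, so (x + 4) is a factor.
Divide: x^3 + 8x^2 + 17x + 4 = (x + 4)(x^2 + 4x + 1).
Apply the quadratic formula to x^2 + 4x + 1 = 0: x = (-4 +/- sqrt(12))/2, i.e. x ~= -0.2679 or x ~= -3.7321.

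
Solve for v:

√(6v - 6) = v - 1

Square both sides: 6v - 6 = (v - 1)².
Expand and rearrange: v² - 8v + 7 = 0.
Solving gives v = 7 or v = 1.
Check each candidate in the original equation:
  v = 7: √(36) = 6, while v - 1 = 6 — valid.
  v = 1: √(0) = 0, while v - 1 = 0 — valid.

v = 1 or v = 7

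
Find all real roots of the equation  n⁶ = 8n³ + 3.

Let u = n³. The equation becomes u² - 8u - 3 = 0.
By the quadratic formula, u = 4 + √(19) or u = 4 - √(19).
n³ = 4 + √(19) gives n = ∛(4 + √(19)) ≈ 2.0295.
n³ = 4 - √(19) gives n = -∛(-4 + √(19)) ≈ -0.7107.

n = -0.7107 or n = 2.0295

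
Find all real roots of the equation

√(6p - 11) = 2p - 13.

p = 10

Square both sides: 6p - 11 = (2p - 13)².
Expand and rearrange: 4p² - 58p + 180 = 0.
Solving gives p = 10 or p = 4.5.
Check each candidate in the original equation:
  p = 10: √(49) = 7, while 2p - 13 = 7 — valid.
  p = 4.5: √(16) = 4, while 2p - 13 = -4 — extraneous.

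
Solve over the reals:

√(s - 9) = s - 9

s = 9 or s = 10

Square both sides: s - 9 = (s - 9)².
Expand and rearrange: s² - 19s + 90 = 0.
Solving gives s = 10 or s = 9.
Check each candidate in the original equation:
  s = 10: √(1) = 1, while s - 9 = 1 — valid.
  s = 9: √(0) = 0, while s - 9 = 0 — valid.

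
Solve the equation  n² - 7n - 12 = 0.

n = -1.4244 or n = 8.4244

Discriminant: (-7)² − 4·1·(-12) = 97.
Quadratic formula: n = (7 ± √97) / 2.
So n = 7/2 + √(97)/2 ≈ 8.4244 or n = 7/2 - √(97)/2 ≈ -1.4244.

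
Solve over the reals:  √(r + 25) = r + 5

r = 0

Square both sides: r + 25 = (r + 5)².
Expand and rearrange: r² + 9r = 0.
Solving gives r = 0 or r = -9.
Check each candidate in the original equation:
  r = 0: √(25) = 5, while r + 5 = 5 — valid.
  r = -9: √(16) = 4, while r + 5 = -4 — extraneous.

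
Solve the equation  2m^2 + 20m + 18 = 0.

m = -9 or m = -1

Factor: 2(m + 1)(m + 9) = 0.
So m = -1 or m = -9.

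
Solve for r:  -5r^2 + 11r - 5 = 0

Discriminant: (11)^2 - 4*(-5)*(-5) = 21.
Quadratic formula: r = (-11 +/- sqrt(21)) / (-10).
So r = 11/10 - sqrt(21)/10 ~= 0.6417 or r = sqrt(21)/10 + 11/10 ~= 1.5583.

r = 0.6417 or r = 1.5583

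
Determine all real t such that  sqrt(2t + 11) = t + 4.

t = -1

Square both sides: 2t + 11 = (t + 4)^2.
Expand and rearrange: t^2 + 6t + 5 = 0.
Solving gives t = -1 or t = -5.
Check each candidate in the original equation:
  t = -1: sqrt(9) = 3, while t + 4 = 3 — valid.
  t = -5: sqrt(1) = 1, while t + 4 = -1 — extraneous.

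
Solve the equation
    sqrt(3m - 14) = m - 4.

m = 5 or m = 6

Square both sides: 3m - 14 = (m - 4)^2.
Expand and rearrange: m^2 - 11m + 30 = 0.
Solving gives m = 6 or m = 5.
Check each candidate in the original equation:
  m = 6: sqrt(4) = 2, while m - 4 = 2 — valid.
  m = 5: sqrt(1) = 1, while m - 4 = 1 — valid.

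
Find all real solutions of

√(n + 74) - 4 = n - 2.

Isolate the radical: √(n + 74) = n + 2.
Square both sides: n + 74 = (n + 2)².
Expand and rearrange: n² + 3n - 70 = 0.
Solving gives n = 7 or n = -10.
Check each candidate in the original equation:
  n = 7: √(81) = 9, while n + 2 = 9 — valid.
  n = -10: √(64) = 8, while n + 2 = -8 — extraneous.

n = 7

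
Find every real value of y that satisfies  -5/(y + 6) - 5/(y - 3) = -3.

Multiply both sides by (y + 6)(y - 3):
-5(y - 3) - 5(y + 6) = -3(y + 6)(y - 3).
Expand and collect terms: -3y² + y + 69 = 0.
By the quadratic formula, y = (-1 ± √829) / -6, so y ≈ -4.6321 or y ≈ 4.9654.
Neither value makes a denominator zero (y ≠ -6, y ≠ 3), so both are valid.

y = -4.6321 or y = 4.9654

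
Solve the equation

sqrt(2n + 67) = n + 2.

n = 7

Square both sides: 2n + 67 = (n + 2)^2.
Expand and rearrange: n^2 + 2n - 63 = 0.
Solving gives n = 7 or n = -9.
Check each candidate in the original equation:
  n = 7: sqrt(81) = 9, while n + 2 = 9 — valid.
  n = -9: sqrt(49) = 7, while n + 2 = -7 — extraneous.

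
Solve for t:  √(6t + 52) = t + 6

t = 2

Square both sides: 6t + 52 = (t + 6)².
Expand and rearrange: t² + 6t - 16 = 0.
Solving gives t = 2 or t = -8.
Check each candidate in the original equation:
  t = 2: √(64) = 8, while t + 6 = 8 — valid.
  t = -8: √(4) = 2, while t + 6 = -2 — extraneous.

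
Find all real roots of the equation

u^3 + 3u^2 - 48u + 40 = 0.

Possible rational roots are divisors of 40. Testing u = 5 gives 0, so (u - 5) is a factor.
Divide: u^3 + 3u^2 - 48u + 40 = (u - 5)(u^2 + 8u - 8).
Apply the quadratic formula to u^2 + 8u - 8 = 0: u = (-8 +/- sqrt(96))/2, i.e. u ~= 0.899 or u ~= -8.899.

u = -8.899 or u = 0.899 or u = 5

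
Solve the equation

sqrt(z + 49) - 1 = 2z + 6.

Isolate the radical: sqrt(z + 49) = 2z + 7.
Square both sides: z + 49 = (2z + 7)^2.
Expand and rearrange: 4z^2 + 27z = 0.
Solving gives z = 0 or z = -6.75.
Check each candidate in the original equation:
  z = 0: sqrt(49) = 7, while 2z + 7 = 7 — valid.
  z = -6.75: sqrt(42.25) = 6.5, while 2z + 7 = -6.5 — extraneous.

z = 0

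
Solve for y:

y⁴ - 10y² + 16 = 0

y = -2.8284 or y = -1.4142 or y = 1.4142 or y = 2.8284

Let u = y². The equation becomes u² - 10u + 16 = 0.
Factor: (u - 8)(u - 2) = 0, so u = 8 or u = 2.
y² = 8 gives y = ±2·√(2) ≈ ±2.8284.
y² = 2 gives y = ±√(2) ≈ ±1.4142.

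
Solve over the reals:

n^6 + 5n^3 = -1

Let u = n^3. The equation becomes u^2 + 5u + 1 = 0.
By the quadratic formula, u = -5/2 + sqrt(21)/2 or u = -5/2 - sqrt(21)/2.
n^3 = -5/2 + sqrt(21)/2 gives n = -(5/2 - sqrt(21)/2)^(1/3) ~= -0.5932.
n^3 = -5/2 - sqrt(21)/2 gives n = -(sqrt(21)/2 + 5/2)^(1/3) ~= -1.6858.

n = -1.6858 or n = -0.5932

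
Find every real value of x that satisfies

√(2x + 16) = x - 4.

Square both sides: 2x + 16 = (x - 4)².
Expand and rearrange: x² - 10x = 0.
Solving gives x = 10 or x = 0.
Check each candidate in the original equation:
  x = 10: √(36) = 6, while x - 4 = 6 — valid.
  x = 0: √(16) = 4, while x - 4 = -4 — extraneous.

x = 10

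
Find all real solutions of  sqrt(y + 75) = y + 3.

y = 6

Square both sides: y + 75 = (y + 3)^2.
Expand and rearrange: y^2 + 5y - 66 = 0.
Solving gives y = 6 or y = -11.
Check each candidate in the original equation:
  y = 6: sqrt(81) = 9, while y + 3 = 9 — valid.
  y = -11: sqrt(64) = 8, while y + 3 = -8 — extraneous.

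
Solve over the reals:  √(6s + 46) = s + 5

Square both sides: 6s + 46 = (s + 5)².
Expand and rearrange: s² + 4s - 21 = 0.
Solving gives s = 3 or s = -7.
Check each candidate in the original equation:
  s = 3: √(64) = 8, while s + 5 = 8 — valid.
  s = -7: √(4) = 2, while s + 5 = -2 — extraneous.

s = 3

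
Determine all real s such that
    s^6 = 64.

Let u = s^3. The equation becomes u^2 - 64 = 0.
Factor: (u - 8)(u + 8) = 0, so u = 8 or u = -8.
s^3 = 8 gives s = 2.
s^3 = -8 gives s = -2.

s = -2 or s = 2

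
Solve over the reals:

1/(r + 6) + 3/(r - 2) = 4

Multiply both sides by (r + 6)(r - 2):
(r - 2) + 3(r + 6) = 4(r + 6)(r - 2).
Expand and collect terms: 4r^2 + 12r - 64 = 0.
By the quadratic formula, r = (-12 +/- sqrt(1168)) / 8, so r ~= 2.772 or r ~= -5.772.
Neither value makes a denominator zero (r != -6, r != 2), so both are valid.

r = -5.772 or r = 2.772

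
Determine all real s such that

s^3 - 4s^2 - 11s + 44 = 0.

s = -3.3166 or s = 3.3166 or s = 4

Possible rational roots are divisors of 44. Testing s = 4 gives 0, so (s - 4) is a factor.
Divide: s^3 - 4s^2 - 11s + 44 = (s - 4)(s^2 - 11).
Apply the quadratic formula to s^2 - 11 = 0: s = (0 +/- sqrt(44))/2, i.e. s ~= 3.3166 or s ~= -3.3166.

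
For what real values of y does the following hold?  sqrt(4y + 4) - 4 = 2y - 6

Isolate the radical: sqrt(4y + 4) = 2y - 2.
Square both sides: 4y + 4 = (2y - 2)^2.
Expand and rearrange: 4y^2 - 12y = 0.
Solving gives y = 3 or y = 0.
Check each candidate in the original equation:
  y = 3: sqrt(16) = 4, while 2y - 2 = 4 — valid.
  y = 0: sqrt(4) = 2, while 2y - 2 = -2 — extraneous.

y = 3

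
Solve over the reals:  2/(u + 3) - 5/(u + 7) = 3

u = -8.4861 or u = -2.5139

Multiply both sides by (u + 3)(u + 7):
2(u + 7) - 5(u + 3) = 3(u + 3)(u + 7).
Expand and collect terms: 3u² + 33u + 64 = 0.
By the quadratic formula, u = (-33 ± √321) / 6, so u ≈ -2.5139 or u ≈ -8.4861.
Neither value makes a denominator zero (u ≠ -3, u ≠ -7), so both are valid.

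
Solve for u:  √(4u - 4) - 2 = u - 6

u = 10

Isolate the radical: √(4u - 4) = u - 4.
Square both sides: 4u - 4 = (u - 4)².
Expand and rearrange: u² - 12u + 20 = 0.
Solving gives u = 10 or u = 2.
Check each candidate in the original equation:
  u = 10: √(36) = 6, while u - 4 = 6 — valid.
  u = 2: √(4) = 2, while u - 4 = -2 — extraneous.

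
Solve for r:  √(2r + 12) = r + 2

Square both sides: 2r + 12 = (r + 2)².
Expand and rearrange: r² + 2r - 8 = 0.
Solving gives r = 2 or r = -4.
Check each candidate in the original equation:
  r = 2: √(16) = 4, while r + 2 = 4 — valid.
  r = -4: √(4) = 2, while r + 2 = -2 — extraneous.

r = 2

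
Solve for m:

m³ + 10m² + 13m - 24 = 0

Possible rational roots are divisors of -24. Testing m = -3 gives 0, so (m + 3) is a factor.
Divide: m³ + 10m² + 13m - 24 = (m + 3)(m² + 7m - 8).
Factor the quadratic: m = 1 or m = -8.

m = -8 or m = -3 or m = 1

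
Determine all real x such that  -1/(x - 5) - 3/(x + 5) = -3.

x = -4.0356 or x = 5.3689

Multiply both sides by (x - 5)(x + 5):
-(x + 5) - 3(x - 5) = -3(x - 5)(x + 5).
Expand and collect terms: -3x² + 4x + 65 = 0.
By the quadratic formula, x = (-4 ± √796) / -6, so x ≈ -4.0356 or x ≈ 5.3689.
Neither value makes a denominator zero (x ≠ 5, x ≠ -5), so both are valid.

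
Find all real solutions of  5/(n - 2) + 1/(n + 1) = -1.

n = -4.7913 or n = -0.2087

Multiply both sides by (n - 2)(n + 1):
5(n + 1) + (n - 2) = -(n - 2)(n + 1).
Expand and collect terms: -n² - 5n - 1 = 0.
By the quadratic formula, n = (5 ± √21) / -2, so n ≈ -4.7913 or n ≈ -0.2087.
Neither value makes a denominator zero (n ≠ 2, n ≠ -1), so both are valid.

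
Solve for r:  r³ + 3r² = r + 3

r = -3 or r = -1 or r = 1

Rearrange: r³ + 3r² - r - 3 = 0.
Possible rational roots are divisors of -3. Testing r = -3 gives 0, so (r + 3) is a factor.
Divide: r³ + 3r² - r - 3 = (r + 3)(r² - 1).
Factor the quadratic: r = 1 or r = -1.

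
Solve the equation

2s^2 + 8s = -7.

s = -2.7071 or s = -1.2929

Rearrange to standard form: 2s^2 + 8s + 7 = 0.
Discriminant: (8)^2 - 4*2*7 = 8.
Quadratic formula: s = (-8 +/- sqrt(8)) / 4.
So s = -2 + sqrt(2)/2 ~= -1.2929 or s = -2 - sqrt(2)/2 ~= -2.7071.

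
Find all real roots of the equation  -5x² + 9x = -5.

Rearrange to standard form: -5x² + 9x + 5 = 0.
Discriminant: (9)² − 4·(-5)·5 = 181.
Quadratic formula: x = (-9 ± √181) / (-10).
So x = 9/10 - √(181)/10 ≈ -0.4454 or x = 9/10 + √(181)/10 ≈ 2.2454.

x = -0.4454 or x = 2.2454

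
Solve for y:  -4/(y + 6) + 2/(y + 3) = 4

y = -6.886 or y = -2.614

Multiply both sides by (y + 6)(y + 3):
-4(y + 3) + 2(y + 6) = 4(y + 6)(y + 3).
Expand and collect terms: 4y² + 38y + 72 = 0.
By the quadratic formula, y = (-38 ± √292) / 8, so y ≈ -2.614 or y ≈ -6.886.
Neither value makes a denominator zero (y ≠ -6, y ≠ -3), so both are valid.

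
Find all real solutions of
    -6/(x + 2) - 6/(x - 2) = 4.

Multiply both sides by (x + 2)(x - 2):
-6(x - 2) - 6(x + 2) = 4(x + 2)(x - 2).
Expand and collect terms: 4x^2 + 12x - 16 = 0.
Factor or apply the quadratic formula: x = 1 or x = -4.
Neither value makes a denominator zero (x != -2, x != 2), so both are valid.

x = -4 or x = 1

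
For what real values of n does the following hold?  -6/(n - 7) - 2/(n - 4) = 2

n = 1.6972 or n = 5.3028

Multiply both sides by (n - 7)(n - 4):
-6(n - 4) - 2(n - 7) = 2(n - 7)(n - 4).
Expand and collect terms: 2n² - 14n + 18 = 0.
By the quadratic formula, n = (14 ± √52) / 4, so n ≈ 5.3028 or n ≈ 1.6972.
Neither value makes a denominator zero (n ≠ 7, n ≠ 4), so both are valid.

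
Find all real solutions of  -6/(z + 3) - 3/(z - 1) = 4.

Multiply both sides by (z + 3)(z - 1):
-6(z - 1) - 3(z + 3) = 4(z + 3)(z - 1).
Expand and collect terms: 4z² + 17z - 9 = 0.
By the quadratic formula, z = (-17 ± √433) / 8, so z ≈ 0.4761 or z ≈ -4.7261.
Neither value makes a denominator zero (z ≠ -3, z ≠ 1), so both are valid.

z = -4.7261 or z = 0.4761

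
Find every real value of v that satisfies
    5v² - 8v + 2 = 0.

Discriminant: (-8)² − 4·5·2 = 24.
Quadratic formula: v = (8 ± √24) / 10.
So v = √(6)/5 + 4/5 ≈ 1.2899 or v = 4/5 - √(6)/5 ≈ 0.3101.

v = 0.3101 or v = 1.2899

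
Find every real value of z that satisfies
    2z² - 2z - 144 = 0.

z = -8 or z = 9

Factor: 2(z + 8)(z - 9) = 0.
So z = -8 or z = 9.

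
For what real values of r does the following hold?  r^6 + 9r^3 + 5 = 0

Let u = r^3. The equation becomes u^2 + 9u + 5 = 0.
By the quadratic formula, u = -9/2 + sqrt(61)/2 or u = -9/2 - sqrt(61)/2.
r^3 = -9/2 + sqrt(61)/2 gives r = -(9/2 - sqrt(61)/2)^(1/3) ~= -0.841.
r^3 = -9/2 - sqrt(61)/2 gives r = -(sqrt(61)/2 + 9/2)^(1/3) ~= -2.0332.

r = -2.0332 or r = -0.841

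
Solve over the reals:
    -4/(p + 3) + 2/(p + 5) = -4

Multiply both sides by (p + 3)(p + 5):
-4(p + 5) + 2(p + 3) = -4(p + 3)(p + 5).
Expand and collect terms: -4p² - 30p - 46 = 0.
By the quadratic formula, p = (30 ± √164) / -8, so p ≈ -5.3508 or p ≈ -2.1492.
Neither value makes a denominator zero (p ≠ -3, p ≠ -5), so both are valid.

p = -5.3508 or p = -2.1492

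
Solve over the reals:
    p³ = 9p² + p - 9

Rearrange: p³ - 9p² - p + 9 = 0.
Possible rational roots are divisors of 9. Testing p = 1 gives 0, so (p - 1) is a factor.
Divide: p³ - 9p² - p + 9 = (p - 1)(p² - 8p - 9).
Factor the quadratic: p = 9 or p = -1.

p = -1 or p = 1 or p = 9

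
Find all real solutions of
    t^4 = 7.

t = -1.6266 or t = 1.6266

Let u = t^2. The equation becomes u^2 - 7 = 0.
By the quadratic formula, u = sqrt(7) or u = -sqrt(7).
t^2 = sqrt(7) gives t = +/-7**(1/4) ~= +/-1.6266.
t^2 = -sqrt(7) < 0 has no real solution.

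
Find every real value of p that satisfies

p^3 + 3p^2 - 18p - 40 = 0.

Possible rational roots are divisors of -40. Testing p = -5 gives 0, so (p + 5) is a factor.
Divide: p^3 + 3p^2 - 18p - 40 = (p + 5)(p^2 - 2p - 8).
Factor the quadratic: p = 4 or p = -2.

p = -5 or p = -2 or p = 4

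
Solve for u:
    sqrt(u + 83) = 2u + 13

u = -2

Square both sides: u + 83 = (2u + 13)^2.
Expand and rearrange: 4u^2 + 51u + 86 = 0.
Solving gives u = -2 or u = -10.75.
Check each candidate in the original equation:
  u = -2: sqrt(81) = 9, while 2u + 13 = 9 — valid.
  u = -10.75: sqrt(72.25) = 8.5, while 2u + 13 = -8.5 — extraneous.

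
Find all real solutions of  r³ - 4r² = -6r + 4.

r = 2

Rearrange: r³ - 4r² + 6r - 4 = 0.
Possible rational roots are divisors of -4. Testing r = 2 gives 0, so (r - 2) is a factor.
Divide: r³ - 4r² + 6r - 4 = (r - 2)(r² - 2r + 2).
The quadratic r² - 2r + 2 has discriminant -4 < 0, so no further real roots.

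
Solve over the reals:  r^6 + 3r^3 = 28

Let u = r^3. The equation becomes u^2 + 3u - 28 = 0.
Factor: (u + 7)(u - 4) = 0, so u = -7 or u = 4.
r^3 = -7 gives r = -(7)^(1/3) ~= -1.9129.
r^3 = 4 gives r = (4)^(1/3) ~= 1.5874.

r = -1.9129 or r = 1.5874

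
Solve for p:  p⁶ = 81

Let u = p³. The equation becomes u² - 81 = 0.
Factor: (u + 9)(u - 9) = 0, so u = -9 or u = 9.
p³ = -9 gives p = -∛(9) ≈ -2.0801.
p³ = 9 gives p = ∛(9) ≈ 2.0801.

p = -2.0801 or p = 2.0801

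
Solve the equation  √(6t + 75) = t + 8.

Square both sides: 6t + 75 = (t + 8)².
Expand and rearrange: t² + 10t - 11 = 0.
Solving gives t = 1 or t = -11.
Check each candidate in the original equation:
  t = 1: √(81) = 9, while t + 8 = 9 — valid.
  t = -11: √(9) = 3, while t + 8 = -3 — extraneous.

t = 1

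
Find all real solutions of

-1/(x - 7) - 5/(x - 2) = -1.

x = 5.2087 or x = 9.7913

Multiply both sides by (x - 7)(x - 2):
-(x - 2) - 5(x - 7) = -(x - 7)(x - 2).
Expand and collect terms: -x^2 + 15x - 51 = 0.
By the quadratic formula, x = (-15 +/- sqrt(21)) / -2, so x ~= 5.2087 or x ~= 9.7913.
Neither value makes a denominator zero (x != 7, x != 2), so both are valid.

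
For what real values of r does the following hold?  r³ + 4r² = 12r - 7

r = -6.1401 or r = 1 or r = 1.1401

Rearrange: r³ + 4r² - 12r + 7 = 0.
Possible rational roots are divisors of 7. Testing r = 1 gives 0, so (r - 1) is a factor.
Divide: r³ + 4r² - 12r + 7 = (r - 1)(r² + 5r - 7).
Apply the quadratic formula to r² + 5r - 7 = 0: r = (-5 ± √53)/2, i.e. r ≈ 1.1401 or r ≈ -6.1401.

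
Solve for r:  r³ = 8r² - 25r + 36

Rearrange: r³ - 8r² + 25r - 36 = 0.
Possible rational roots are divisors of -36. Testing r = 4 gives 0, so (r - 4) is a factor.
Divide: r³ - 8r² + 25r - 36 = (r - 4)(r² - 4r + 9).
The quadratic r² - 4r + 9 has discriminant -20 < 0, so no further real roots.

r = 4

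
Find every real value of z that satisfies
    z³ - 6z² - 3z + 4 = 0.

Possible rational roots are divisors of 4. Testing z = -1 gives 0, so (z + 1) is a factor.
Divide: z³ - 6z² - 3z + 4 = (z + 1)(z² - 7z + 4).
Apply the quadratic formula to z² - 7z + 4 = 0: z = (7 ± √33)/2, i.e. z ≈ 6.3723 or z ≈ 0.6277.

z = -1 or z = 0.6277 or z = 6.3723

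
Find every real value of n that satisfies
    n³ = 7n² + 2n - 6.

Rearrange: n³ - 7n² - 2n + 6 = 0.
Possible rational roots are divisors of 6. Testing n = -1 gives 0, so (n + 1) is a factor.
Divide: n³ - 7n² - 2n + 6 = (n + 1)(n² - 8n + 6).
Apply the quadratic formula to n² - 8n + 6 = 0: n = (8 ± √40)/2, i.e. n ≈ 7.1623 or n ≈ 0.8377.

n = -1 or n = 0.8377 or n = 7.1623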